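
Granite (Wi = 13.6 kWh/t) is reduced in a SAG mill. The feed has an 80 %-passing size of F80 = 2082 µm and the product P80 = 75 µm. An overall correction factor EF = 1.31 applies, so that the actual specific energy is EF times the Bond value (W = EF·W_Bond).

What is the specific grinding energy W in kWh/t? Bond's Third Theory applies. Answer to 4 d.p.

W = 16.6676 kWh/t

W = 10 Wi (P80^-0.5 − F80^-0.5)
1/√75 = 0.115470;  1/√2082 = 0.021916
W = 10·13.6·(0.115470 − 0.021916) = 12.7234 kWh/t
W_actual = 1.31 × 12.7234 = 16.6676 kWh/t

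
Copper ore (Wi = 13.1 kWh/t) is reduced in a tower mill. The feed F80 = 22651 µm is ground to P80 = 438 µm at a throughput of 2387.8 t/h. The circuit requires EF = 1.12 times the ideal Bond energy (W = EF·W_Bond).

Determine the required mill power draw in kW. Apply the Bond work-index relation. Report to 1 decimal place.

P = 14412.0 kW

W = 10·Wi·[P80^(−½) − F80^(−½)]
W = 10·13.1·(1/√438 − 1/√22651) = 10·13.1·(0.041137) = 5.3890 kWh/t
Corrected W = EF·W_Bond = 1.12·5.3890 = 6.0357 kWh/t
P = W·T = 6.0357·2387.8 = 14412.0 kW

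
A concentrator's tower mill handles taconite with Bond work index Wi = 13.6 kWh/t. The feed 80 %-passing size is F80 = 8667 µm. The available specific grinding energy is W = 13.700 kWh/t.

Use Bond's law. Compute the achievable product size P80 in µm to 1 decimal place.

P80 = 80.5 µm

W_Bond = 10·Wi·(1/√P₈₀ − 1/√F₈₀)
⇒ 1/√P80 = W/(10 Wi) + 1/√F80
  = 13.7000/(10·13.6) + 1/√8667 = 0.100735 + 0.010742 = 0.111477
P80 = (1/0.111477)² = 8.9705² = 80.47 µm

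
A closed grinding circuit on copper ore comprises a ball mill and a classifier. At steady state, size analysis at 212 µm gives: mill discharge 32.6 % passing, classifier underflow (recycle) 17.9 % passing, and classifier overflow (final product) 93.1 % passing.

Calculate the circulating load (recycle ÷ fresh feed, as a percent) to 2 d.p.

CL = 411.56 %

Two-product formula at 212 µm:
r = (o − d)/(d − u)
r = (93.1 − 32.6)/(32.6 − 17.9) = 60.5/14.7 = 4.1156
CL = 100·r = 411.56 %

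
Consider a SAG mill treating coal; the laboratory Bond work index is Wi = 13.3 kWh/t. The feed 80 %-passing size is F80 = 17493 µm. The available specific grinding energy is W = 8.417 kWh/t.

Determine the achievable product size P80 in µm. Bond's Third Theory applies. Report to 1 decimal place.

P80 = 199.2 µm

W = 10·Wi·[P80^(−½) − F80^(−½)]
P80^-0.5 = F80^-0.5 + W/(10 Wi)
  = 8.4170/(10·13.3) + 1/√17493 = 0.063286 + 0.007561 = 0.070847
P80 = (1/0.070847)² = 14.1150² = 199.23 µm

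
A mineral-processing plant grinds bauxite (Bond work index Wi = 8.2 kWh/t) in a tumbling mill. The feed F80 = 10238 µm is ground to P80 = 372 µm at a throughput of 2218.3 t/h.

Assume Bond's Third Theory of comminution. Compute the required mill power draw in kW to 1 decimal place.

W = 10·Wi·[P80^(−½) − F80^(−½)]
W = 10·8.2·(1/√372 − 1/√10238) = 10·8.2·(0.041965) = 3.4411 kWh/t
Mill draw = 3.4411 × 2218.3 = 7633.4 kW

P = 7633.4 kW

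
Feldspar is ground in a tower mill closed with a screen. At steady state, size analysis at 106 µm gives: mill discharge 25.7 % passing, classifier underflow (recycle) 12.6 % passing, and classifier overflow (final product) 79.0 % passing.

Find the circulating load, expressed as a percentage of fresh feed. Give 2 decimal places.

Mass balance on the −106 µm fraction:
(1+r)·d = r·u + o ⇒ r = (o−d)/(d−u)
r = (79.0 − 25.7)/(25.7 − 12.6) = 53.3/13.1 = 4.0687
CL = 100·r = 406.87 %

CL = 406.87 %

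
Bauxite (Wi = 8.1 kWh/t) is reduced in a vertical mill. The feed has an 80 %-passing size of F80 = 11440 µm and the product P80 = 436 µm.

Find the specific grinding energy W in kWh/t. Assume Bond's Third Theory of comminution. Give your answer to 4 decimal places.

W = 10·Wi·[P80^(−½) − F80^(−½)]
1/√436 = 0.047891;  1/√11440 = 0.009349
W = 10·8.1·(0.047891 − 0.009349) = 3.1219 kWh/t

W = 3.1219 kWh/t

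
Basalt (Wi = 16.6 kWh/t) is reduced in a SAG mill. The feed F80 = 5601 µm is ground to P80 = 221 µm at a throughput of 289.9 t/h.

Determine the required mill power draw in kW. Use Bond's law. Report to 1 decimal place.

P = 2594.1 kW

Bond: W = 10·Wi·(1/√P80 − 1/√F80)
W = 10·16.6·(1/√221 − 1/√5601) = 10·16.6·(0.053905) = 8.9483 kWh/t
P_mill = W·ṁ = 8.9483·289.9 = 2594.1 kW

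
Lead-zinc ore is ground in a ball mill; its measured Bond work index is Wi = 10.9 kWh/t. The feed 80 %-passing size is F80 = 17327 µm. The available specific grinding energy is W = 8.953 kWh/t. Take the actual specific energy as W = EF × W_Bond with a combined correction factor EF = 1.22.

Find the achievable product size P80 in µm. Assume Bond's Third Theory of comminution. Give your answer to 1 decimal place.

W_Bond = 10·Wi·(1/√P₈₀ − 1/√F₈₀)
W_Bond = W / EF = 8.953 / 1.22 = 7.3385 kWh/t
1/√P80 = 1/√F80 + W_Bond/(10·Wi)
  = 7.3385/(10·10.9) + 1/√17327 = 0.067326 + 0.007597 = 0.074923
P80 = (1/0.074923)² = 13.3471² = 178.14 µm

P80 = 178.1 µm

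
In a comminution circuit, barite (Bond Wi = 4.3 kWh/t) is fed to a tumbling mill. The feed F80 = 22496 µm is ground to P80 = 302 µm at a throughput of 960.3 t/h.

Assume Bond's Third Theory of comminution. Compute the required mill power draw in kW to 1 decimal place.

P = 2100.8 kW

W = 10·Wi·(P80^(-½) − F80^(-½))
W = 10·4.3·(1/√302 − 1/√22496) = 10·4.3·(0.050876) = 2.1877 kWh/t
Mill draw = 2.1877 × 960.3 = 2100.8 kW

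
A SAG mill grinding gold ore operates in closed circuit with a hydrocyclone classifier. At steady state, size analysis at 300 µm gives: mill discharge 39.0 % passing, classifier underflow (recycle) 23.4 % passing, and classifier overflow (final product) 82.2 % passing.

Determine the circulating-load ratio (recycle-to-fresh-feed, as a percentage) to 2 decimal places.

CL = 276.92 %

Two-product formula at 300 µm:
Fd + Rd = Ru + Fo ⇒ R/F = (o−d)/(d−u)
r = (82.2 − 39.0)/(39.0 − 23.4) = 43.2/15.6 = 2.7692
CL = 100·r = 276.92 %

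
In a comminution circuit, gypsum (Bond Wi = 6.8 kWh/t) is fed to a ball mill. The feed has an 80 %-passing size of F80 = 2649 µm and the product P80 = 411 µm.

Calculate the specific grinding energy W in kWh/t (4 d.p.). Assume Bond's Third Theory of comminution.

W = 2.0330 kWh/t

W = 10 Wi (P80^-0.5 − F80^-0.5)
1/√411 = 0.049326;  1/√2649 = 0.019429
W = 10·6.8·(0.049326 − 0.019429) = 2.0330 kWh/t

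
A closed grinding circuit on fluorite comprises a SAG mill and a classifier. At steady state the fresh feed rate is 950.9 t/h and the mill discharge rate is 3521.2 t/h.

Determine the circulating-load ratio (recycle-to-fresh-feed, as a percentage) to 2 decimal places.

CL = 270.30 %

Discharge = new feed + return, hence
R = M − F = 3521.2 − 950.9 = 2570.3 t/h
CL = 100·R/F = 100·2570.3/950.9 = 270.30 %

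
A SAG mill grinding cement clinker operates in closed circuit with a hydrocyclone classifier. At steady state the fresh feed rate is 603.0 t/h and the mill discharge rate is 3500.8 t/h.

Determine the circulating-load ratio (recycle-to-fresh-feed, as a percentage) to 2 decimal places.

CL = 480.56 %

Steady state: M = F + R.
R = M − F = 3500.8 − 603.0 = 2897.8 t/h
CL = 100·R/F = 100·2897.8/603.0 = 480.56 %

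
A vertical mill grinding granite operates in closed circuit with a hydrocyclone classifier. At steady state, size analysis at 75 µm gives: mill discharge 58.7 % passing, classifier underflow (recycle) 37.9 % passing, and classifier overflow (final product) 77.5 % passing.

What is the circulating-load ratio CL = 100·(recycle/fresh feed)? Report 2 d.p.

Mass balance on the −75 µm fraction:
(1+r)d = ru + o → r = (o−d)/(d−u)
r = (77.5 − 58.7)/(58.7 − 37.9) = 18.8/20.8 = 0.9038
CL = 100·r = 90.38 %

CL = 90.38 %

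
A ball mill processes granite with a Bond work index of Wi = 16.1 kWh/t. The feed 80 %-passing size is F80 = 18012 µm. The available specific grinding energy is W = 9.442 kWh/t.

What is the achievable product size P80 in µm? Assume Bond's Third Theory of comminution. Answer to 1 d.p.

Bond:  W = 10 Wi (1/√P − 1/√F)
P80^-0.5 = F80^-0.5 + W/(10 Wi)
  = 9.4420/(10·16.1) + 1/√18012 = 0.058646 + 0.007451 = 0.066097
P80 = (1/0.066097)² = 15.1293² = 228.89 µm

P80 = 228.9 µm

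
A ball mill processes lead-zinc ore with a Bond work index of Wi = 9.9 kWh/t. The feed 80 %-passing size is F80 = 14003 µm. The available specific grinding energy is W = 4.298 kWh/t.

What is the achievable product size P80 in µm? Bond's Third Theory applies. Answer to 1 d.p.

P80 = 371.8 µm

Bond:  W = 10 Wi (1/√P − 1/√F)
⇒ 1/√P80 = W/(10 Wi) + 1/√F80
  = 4.2980/(10·9.9) + 1/√14003 = 0.043414 + 0.008451 = 0.051865
P80 = (1/0.051865)² = 19.2809² = 371.75 µm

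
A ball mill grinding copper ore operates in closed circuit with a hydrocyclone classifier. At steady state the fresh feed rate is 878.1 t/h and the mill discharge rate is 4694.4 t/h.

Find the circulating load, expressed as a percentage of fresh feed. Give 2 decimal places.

Discharge = new feed + return, hence
R = M − F = 4694.4 − 878.1 = 3816.3 t/h
CL = 100·R/F = 100·3816.3/878.1 = 434.61 %

CL = 434.61 %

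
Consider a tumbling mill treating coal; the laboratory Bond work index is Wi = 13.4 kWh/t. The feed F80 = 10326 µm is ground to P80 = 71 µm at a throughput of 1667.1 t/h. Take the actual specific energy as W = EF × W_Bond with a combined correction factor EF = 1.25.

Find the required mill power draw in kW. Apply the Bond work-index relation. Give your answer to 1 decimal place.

Bond:  W = 10 Wi (1/√P − 1/√F)
W = 10·13.4·(1/√71 − 1/√10326) = 10·13.4·(0.108837) = 14.5842 kWh/t
With EF = 1.25: W = 14.5842·1.25 = 18.2302 kWh/t
P = W·T = 18.2302·1667.1 = 30391.6 kW

P = 30391.6 kW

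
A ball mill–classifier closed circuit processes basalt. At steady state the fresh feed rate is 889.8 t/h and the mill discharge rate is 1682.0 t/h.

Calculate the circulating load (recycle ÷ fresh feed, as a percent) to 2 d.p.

Steady state: M = F + R.
R = M − F = 1682.0 − 889.8 = 792.2 t/h
CL = 100·R/F = 100·792.2/889.8 = 89.03 %

CL = 89.03 %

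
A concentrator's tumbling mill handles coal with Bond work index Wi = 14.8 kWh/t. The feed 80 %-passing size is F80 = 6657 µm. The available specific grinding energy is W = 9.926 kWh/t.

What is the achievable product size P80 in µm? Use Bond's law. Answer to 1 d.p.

P80 = 158.9 µm

W = 10 Wi (P80^-0.5 − F80^-0.5)
P80^(−½) = W/(10 Wi) + F80^(−½)
  = 9.9260/(10·14.8) + 1/√6657 = 0.067068 + 0.012256 = 0.079324
P80 = (1/0.079324)² = 12.6065² = 158.92 µm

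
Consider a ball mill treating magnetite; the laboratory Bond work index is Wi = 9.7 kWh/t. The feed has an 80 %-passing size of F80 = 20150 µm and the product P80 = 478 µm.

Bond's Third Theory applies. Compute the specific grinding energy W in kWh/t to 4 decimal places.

W = 3.7533 kWh/t

W = 10·Wi·[P80^(−½) − F80^(−½)]
1/√478 = 0.045739;  1/√20150 = 0.007045
W = 10·9.7·(0.045739 − 0.007045) = 3.7533 kWh/t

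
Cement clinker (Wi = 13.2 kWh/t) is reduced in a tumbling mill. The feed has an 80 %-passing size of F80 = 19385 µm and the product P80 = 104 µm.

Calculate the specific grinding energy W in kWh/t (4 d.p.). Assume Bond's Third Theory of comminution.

W = 11.9956 kWh/t

W = 10 Wi (1/√P80 − 1/√F80)  [Bond]
1/√104 = 0.098058;  1/√19385 = 0.007182
W = 10·13.2·(0.098058 − 0.007182) = 11.9956 kWh/t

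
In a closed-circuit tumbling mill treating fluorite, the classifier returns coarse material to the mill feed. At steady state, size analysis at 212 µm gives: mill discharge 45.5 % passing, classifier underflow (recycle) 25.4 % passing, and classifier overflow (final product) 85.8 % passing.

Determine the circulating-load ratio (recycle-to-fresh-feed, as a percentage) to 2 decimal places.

CL = 200.50 %

Mass balance on the −212 µm fraction:
Fd + Rd = Ru + Fo ⇒ R/F = (o−d)/(d−u)
r = (85.8 − 45.5)/(45.5 − 25.4) = 40.3/20.1 = 2.0050
CL = 100·r = 200.50 %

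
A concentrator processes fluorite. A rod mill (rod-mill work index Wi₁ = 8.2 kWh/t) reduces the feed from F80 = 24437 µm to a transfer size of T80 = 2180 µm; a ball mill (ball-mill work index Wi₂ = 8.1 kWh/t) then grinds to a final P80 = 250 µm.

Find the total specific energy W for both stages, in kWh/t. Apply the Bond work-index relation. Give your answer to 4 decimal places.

W = 4.6198 kWh/t

W = 10 Wi / √P80 − 10 Wi / √F80
Stage 1 (24437→2180 µm, Wi₁=8.2): W₁ = 10·8.2·(0.021418 − 0.006397) = 1.2317 kWh/t
Stage 2 (2180→250 µm, Wi₂=8.1): W₂ = 10·8.1·(0.063246 − 0.021418) = 3.3881 kWh/t
W = W₁ + W₂ = 1.2317 + 3.3881 = 4.6198 kWh/t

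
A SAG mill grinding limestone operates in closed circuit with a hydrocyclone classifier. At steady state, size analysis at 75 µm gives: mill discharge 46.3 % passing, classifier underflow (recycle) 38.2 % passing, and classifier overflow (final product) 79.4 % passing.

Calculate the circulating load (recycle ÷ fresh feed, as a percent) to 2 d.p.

CL = 408.64 %

Two-product formula at 75 µm:
Fd + Rd = Ru + Fo ⇒ R/F = (o−d)/(d−u)
r = (79.4 − 46.3)/(46.3 − 38.2) = 33.1/8.1 = 4.0864
CL = 100·r = 408.64 %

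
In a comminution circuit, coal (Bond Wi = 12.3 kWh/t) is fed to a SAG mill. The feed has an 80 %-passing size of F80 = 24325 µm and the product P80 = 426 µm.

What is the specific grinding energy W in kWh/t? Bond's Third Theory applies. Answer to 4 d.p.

W = 10 Wi (1/√P80 − 1/√F80)  [Bond]
1/√426 = 0.048450;  1/√24325 = 0.006412
W = 10·12.3·(0.048450 − 0.006412) = 5.1707 kWh/t

W = 5.1707 kWh/t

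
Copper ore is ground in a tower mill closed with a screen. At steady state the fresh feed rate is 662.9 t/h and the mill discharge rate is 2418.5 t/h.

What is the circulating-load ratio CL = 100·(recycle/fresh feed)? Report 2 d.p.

Mill node: discharge = fresh + recycle.
R = M − F = 2418.5 − 662.9 = 1755.6 t/h
CL = 100·R/F = 100·1755.6/662.9 = 264.84 %

CL = 264.84 %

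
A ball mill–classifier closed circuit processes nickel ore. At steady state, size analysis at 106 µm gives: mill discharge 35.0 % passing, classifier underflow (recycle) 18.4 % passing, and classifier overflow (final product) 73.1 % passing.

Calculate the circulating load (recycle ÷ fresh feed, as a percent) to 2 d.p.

Two-product formula at 106 µm:
Fd + Rd = Ru + Fo ⇒ R/F = (o−d)/(d−u)
r = (73.1 − 35.0)/(35.0 − 18.4) = 38.1/16.6 = 2.2952
CL = 100·r = 229.52 %

CL = 229.52 %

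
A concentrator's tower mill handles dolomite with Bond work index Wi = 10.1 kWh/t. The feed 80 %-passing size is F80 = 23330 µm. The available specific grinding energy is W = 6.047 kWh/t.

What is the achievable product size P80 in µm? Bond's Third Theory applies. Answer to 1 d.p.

P80 = 226.7 µm

Bond: W = 10·Wi·(1/√P80 − 1/√F80)
⇒ 1/√P80 = W/(10 Wi) + 1/√F80
  = 6.0470/(10·10.1) + 1/√23330 = 0.059871 + 0.006547 = 0.066418
P80 = (1/0.066418)² = 15.0561² = 226.69 µm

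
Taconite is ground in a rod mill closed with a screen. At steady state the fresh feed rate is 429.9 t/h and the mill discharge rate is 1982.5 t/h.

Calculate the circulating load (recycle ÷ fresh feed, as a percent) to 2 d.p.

M = F + R at steady state, so:
R = M − F = 1982.5 − 429.9 = 1552.6 t/h
CL = 100·R/F = 100·1552.6/429.9 = 361.15 %

CL = 361.15 %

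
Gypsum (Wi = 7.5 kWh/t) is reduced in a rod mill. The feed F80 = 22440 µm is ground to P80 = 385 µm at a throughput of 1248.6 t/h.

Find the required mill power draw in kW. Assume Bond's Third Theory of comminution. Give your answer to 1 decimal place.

P = 4147.5 kW

W_Bond = 10·Wi·(1/√P₈₀ − 1/√F₈₀)
W = 10·7.5·(1/√385 − 1/√22440) = 10·7.5·(0.044289) = 3.3217 kWh/t
Mill draw = 3.3217 × 1248.6 = 4147.5 kW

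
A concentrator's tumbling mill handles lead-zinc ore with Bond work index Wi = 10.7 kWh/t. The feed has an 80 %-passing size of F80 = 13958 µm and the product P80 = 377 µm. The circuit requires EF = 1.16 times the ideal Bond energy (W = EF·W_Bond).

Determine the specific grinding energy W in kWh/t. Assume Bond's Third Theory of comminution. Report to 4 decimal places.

W = 5.3419 kWh/t

W_Bond = 10·Wi·(1/√P₈₀ − 1/√F₈₀)
1/√377 = 0.051503;  1/√13958 = 0.008464
W = 10·10.7·(0.051503 − 0.008464) = 4.6051 kWh/t
W_actual = 1.16 × 4.6051 = 5.3419 kWh/t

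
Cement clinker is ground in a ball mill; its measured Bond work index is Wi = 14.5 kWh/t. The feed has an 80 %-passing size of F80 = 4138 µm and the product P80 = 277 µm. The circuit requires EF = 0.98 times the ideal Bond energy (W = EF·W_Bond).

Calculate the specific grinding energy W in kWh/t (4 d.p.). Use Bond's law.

W = 10·Wi·[P80^(−½) − F80^(−½)]
1/√277 = 0.060084;  1/√4138 = 0.015546
W = 10·14.5·(0.060084 − 0.015546) = 6.4581 kWh/t
W_actual = 0.98 × 6.4581 = 6.3289 kWh/t

W = 6.3289 kWh/t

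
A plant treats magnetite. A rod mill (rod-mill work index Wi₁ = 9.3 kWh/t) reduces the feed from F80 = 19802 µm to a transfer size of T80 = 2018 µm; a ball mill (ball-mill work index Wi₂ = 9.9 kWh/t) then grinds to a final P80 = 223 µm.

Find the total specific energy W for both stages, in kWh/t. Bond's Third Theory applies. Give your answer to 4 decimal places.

W = 10·Wi·[P80^(−½) − F80^(−½)]
Stage 1 (19802→2018 µm, Wi₁=9.3): W₁ = 10·9.3·(0.022261 − 0.007106) = 1.4094 kWh/t
Stage 2 (2018→223 µm, Wi₂=9.9): W₂ = 10·9.9·(0.066965 − 0.022261) = 4.4257 kWh/t
W = W₁ + W₂ = 1.4094 + 4.4257 = 5.8351 kWh/t

W = 5.8351 kWh/t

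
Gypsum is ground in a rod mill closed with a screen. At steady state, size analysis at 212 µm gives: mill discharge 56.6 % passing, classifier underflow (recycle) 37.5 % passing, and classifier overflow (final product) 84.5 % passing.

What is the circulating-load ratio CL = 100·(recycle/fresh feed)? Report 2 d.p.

Let r = R/F. Size balance at 212 µm:
(1+r)d = ru + o → r = (o−d)/(d−u)
r = (84.5 − 56.6)/(56.6 − 37.5) = 27.9/19.1 = 1.4607
CL = 100·r = 146.07 %

CL = 146.07 %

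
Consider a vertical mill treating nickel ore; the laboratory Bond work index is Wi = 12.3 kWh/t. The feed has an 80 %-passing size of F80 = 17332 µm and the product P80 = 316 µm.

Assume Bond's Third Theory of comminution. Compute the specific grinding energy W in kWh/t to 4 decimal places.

W = 5.9850 kWh/t

W = 10 Wi (1/√P80 − 1/√F80)  [Bond]
1/√316 = 0.056254;  1/√17332 = 0.007596
W = 10·12.3·(0.056254 − 0.007596) = 5.9850 kWh/t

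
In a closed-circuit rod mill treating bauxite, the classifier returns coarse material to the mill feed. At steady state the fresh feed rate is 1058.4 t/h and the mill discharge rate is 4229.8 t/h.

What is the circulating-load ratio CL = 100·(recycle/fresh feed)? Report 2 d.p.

Steady state: M = F + R.
R = M − F = 4229.8 − 1058.4 = 3171.4 t/h
CL = 100·R/F = 100·3171.4/1058.4 = 299.64 %

CL = 299.64 %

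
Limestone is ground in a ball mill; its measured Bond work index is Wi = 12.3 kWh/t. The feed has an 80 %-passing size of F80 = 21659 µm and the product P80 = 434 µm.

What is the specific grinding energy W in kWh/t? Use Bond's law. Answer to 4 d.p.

W_Bond = 10·Wi·(1/√P₈₀ − 1/√F₈₀)
1/√434 = 0.048002;  1/√21659 = 0.006795
W = 10·12.3·(0.048002 − 0.006795) = 5.0684 kWh/t

W = 5.0684 kWh/t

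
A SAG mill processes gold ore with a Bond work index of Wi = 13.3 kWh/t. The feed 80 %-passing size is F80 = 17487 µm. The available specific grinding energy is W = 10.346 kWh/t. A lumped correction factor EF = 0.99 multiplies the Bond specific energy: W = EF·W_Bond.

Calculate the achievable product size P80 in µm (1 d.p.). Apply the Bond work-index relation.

P80 = 134.8 µm

W = 10 Wi (1/√P80 − 1/√F80)  [Bond]
W_Bond = W / EF = 10.346 / 0.99 = 10.4505 kWh/t
P80^(−½) = W_Bond/(10 Wi) + F80^(−½)
  = 10.4505/(10·13.3) + 1/√17487 = 0.078575 + 0.007562 = 0.086137
P80 = (1/0.086137)² = 11.6094² = 134.78 µm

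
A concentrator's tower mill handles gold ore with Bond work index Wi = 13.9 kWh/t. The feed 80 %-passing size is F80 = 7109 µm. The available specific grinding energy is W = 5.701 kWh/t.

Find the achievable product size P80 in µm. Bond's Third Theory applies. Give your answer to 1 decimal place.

P80 = 357.7 µm

W = 10 Wi / √P80 − 10 Wi / √F80
1/√P80 = 1/√F80 + W/(10·Wi)
  = 5.7010/(10·13.9) + 1/√7109 = 0.041014 + 0.011860 = 0.052875
P80 = (1/0.052875)² = 18.9126² = 357.69 µm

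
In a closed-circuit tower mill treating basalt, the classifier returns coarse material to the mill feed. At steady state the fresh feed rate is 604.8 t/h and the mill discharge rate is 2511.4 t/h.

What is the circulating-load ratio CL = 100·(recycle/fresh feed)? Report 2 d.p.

CL = 315.24 %

Steady state: M = F + R.
R = M − F = 2511.4 − 604.8 = 1906.6 t/h
CL = 100·R/F = 100·1906.6/604.8 = 315.24 %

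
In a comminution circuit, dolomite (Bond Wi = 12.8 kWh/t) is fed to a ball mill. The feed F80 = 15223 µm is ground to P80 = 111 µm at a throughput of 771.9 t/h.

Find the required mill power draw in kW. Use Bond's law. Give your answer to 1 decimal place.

Bond: W = 10·Wi·(1/√P80 − 1/√F80)
W = 10·12.8·(1/√111 − 1/√15223) = 10·12.8·(0.086811) = 11.1118 kWh/t
P_mill = W·ṁ = 11.1118·771.9 = 8577.2 kW

P = 8577.2 kW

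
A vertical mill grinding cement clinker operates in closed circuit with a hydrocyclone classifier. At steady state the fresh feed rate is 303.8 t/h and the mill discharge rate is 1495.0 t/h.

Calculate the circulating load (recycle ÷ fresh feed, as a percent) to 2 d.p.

Discharge = new feed + return, hence
R = M − F = 1495.0 − 303.8 = 1191.2 t/h
CL = 100·R/F = 100·1191.2/303.8 = 392.10 %

CL = 392.10 %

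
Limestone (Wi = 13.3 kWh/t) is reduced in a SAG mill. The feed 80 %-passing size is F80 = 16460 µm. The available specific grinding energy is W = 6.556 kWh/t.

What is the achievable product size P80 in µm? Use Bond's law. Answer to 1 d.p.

P80 = 306.8 µm

Bond: W = 10·Wi·(1/√P80 − 1/√F80)
⇒ 1/√P80 = W/(10·Wi) + 1/√F80
  = 6.5560/(10·13.3) + 1/√16460 = 0.049293 + 0.007794 = 0.057088
P80 = (1/0.057088)² = 17.5169² = 306.84 µm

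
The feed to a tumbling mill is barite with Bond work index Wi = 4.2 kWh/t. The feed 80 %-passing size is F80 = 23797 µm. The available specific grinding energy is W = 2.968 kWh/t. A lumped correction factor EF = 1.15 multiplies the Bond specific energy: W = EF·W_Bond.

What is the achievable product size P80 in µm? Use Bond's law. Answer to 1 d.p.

P80 = 216.7 µm

W_Bond = 10·Wi·(1/√P₈₀ − 1/√F₈₀)
W_Bond = W / EF = 2.968 / 1.15 = 2.5809 kWh/t
P80^(−½) = W_Bond/(10 Wi) + F80^(−½)
  = 2.5809/(10·4.2) + 1/√23797 = 0.061449 + 0.006482 = 0.067932
P80 = (1/0.067932)² = 14.7207² = 216.70 µm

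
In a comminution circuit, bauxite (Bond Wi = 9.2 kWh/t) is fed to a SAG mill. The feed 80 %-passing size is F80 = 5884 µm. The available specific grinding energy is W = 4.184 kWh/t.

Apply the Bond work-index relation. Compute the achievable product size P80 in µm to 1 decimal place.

P80 = 292.1 µm

W = 10 Wi (P80^-0.5 − F80^-0.5)
⇒ 1/√P80 = W/(10·Wi) + 1/√F80
  = 4.1840/(10·9.2) + 1/√5884 = 0.045478 + 0.013037 = 0.058515
P80 = (1/0.058515)² = 17.0897² = 292.06 µm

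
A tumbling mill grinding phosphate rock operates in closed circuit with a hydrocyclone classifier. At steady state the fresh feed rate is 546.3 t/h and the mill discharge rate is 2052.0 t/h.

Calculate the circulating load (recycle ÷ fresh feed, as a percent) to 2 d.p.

CL = 275.62 %

M = F + R at steady state, so:
R = M − F = 2052.0 − 546.3 = 1505.7 t/h
CL = 100·R/F = 100·1505.7/546.3 = 275.62 %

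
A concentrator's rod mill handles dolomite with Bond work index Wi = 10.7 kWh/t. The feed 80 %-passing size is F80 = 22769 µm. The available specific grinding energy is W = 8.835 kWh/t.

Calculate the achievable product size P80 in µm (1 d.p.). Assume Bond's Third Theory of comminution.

Bond:  W = 10 Wi (1/√P − 1/√F)
1/√P80 = 1/√F80 + W/(10·Wi)
  = 8.8350/(10·10.7) + 1/√22769 = 0.082570 + 0.006627 = 0.089197
P80 = (1/0.089197)² = 11.2111² = 125.69 µm

P80 = 125.7 µm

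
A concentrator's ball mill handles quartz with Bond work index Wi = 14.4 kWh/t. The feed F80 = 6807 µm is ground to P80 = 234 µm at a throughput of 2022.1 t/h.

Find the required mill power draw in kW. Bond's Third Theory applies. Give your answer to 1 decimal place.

W = 10 Wi / √P80 − 10 Wi / √F80
W = 10·14.4·(1/√234 − 1/√6807) = 10·14.4·(0.053252) = 7.6682 kWh/t
P = W·T = 7.6682·2022.1 = 15505.9 kW

P = 15505.9 kW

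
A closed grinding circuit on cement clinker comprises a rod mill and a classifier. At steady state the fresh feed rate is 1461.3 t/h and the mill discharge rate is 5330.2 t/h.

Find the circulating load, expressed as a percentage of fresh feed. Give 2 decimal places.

Discharge = new feed + return, hence
R = M − F = 5330.2 − 1461.3 = 3868.9 t/h
CL = 100·R/F = 100·3868.9/1461.3 = 264.76 %

CL = 264.76 %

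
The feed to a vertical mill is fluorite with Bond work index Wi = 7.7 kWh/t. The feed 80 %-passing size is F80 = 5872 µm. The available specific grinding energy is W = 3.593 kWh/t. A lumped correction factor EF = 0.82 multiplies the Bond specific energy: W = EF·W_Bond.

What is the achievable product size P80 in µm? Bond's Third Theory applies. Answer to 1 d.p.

Bond:  W = 10 Wi (1/√P − 1/√F)
W_Bond = W / EF = 3.593 / 0.82 = 4.3817 kWh/t
⇒ 1/√P80 = W_Bond/(10 Wi) + 1/√F80
  = 4.3817/(10·7.7) + 1/√5872 = 0.056905 + 0.013050 = 0.069955
P80 = (1/0.069955)² = 14.2949² = 204.34 µm

P80 = 204.3 µm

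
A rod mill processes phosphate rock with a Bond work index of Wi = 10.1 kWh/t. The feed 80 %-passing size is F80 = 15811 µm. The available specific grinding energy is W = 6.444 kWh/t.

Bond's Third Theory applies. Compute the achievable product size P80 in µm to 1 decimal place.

P80 = 194.2 µm

Bond: W = 10·Wi·(1/√P80 − 1/√F80)
P80^-0.5 = F80^-0.5 + W/(10 Wi)
  = 6.4440/(10·10.1) + 1/√15811 = 0.063802 + 0.007953 = 0.071755
P80 = (1/0.071755)² = 13.9364² = 194.22 µm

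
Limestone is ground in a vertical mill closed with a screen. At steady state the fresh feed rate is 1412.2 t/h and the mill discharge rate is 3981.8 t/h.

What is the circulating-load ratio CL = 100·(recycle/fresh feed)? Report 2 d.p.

CL = 181.96 %

Mill node: discharge = fresh + recycle.
R = M − F = 3981.8 − 1412.2 = 2569.6 t/h
CL = 100·R/F = 100·2569.6/1412.2 = 181.96 %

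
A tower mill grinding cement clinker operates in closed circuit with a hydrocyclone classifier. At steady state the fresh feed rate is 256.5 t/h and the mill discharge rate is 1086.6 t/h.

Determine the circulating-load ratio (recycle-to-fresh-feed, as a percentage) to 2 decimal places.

Discharge = new feed + return, hence
R = M − F = 1086.6 − 256.5 = 830.1 t/h
CL = 100·R/F = 100·830.1/256.5 = 323.63 %

CL = 323.63 %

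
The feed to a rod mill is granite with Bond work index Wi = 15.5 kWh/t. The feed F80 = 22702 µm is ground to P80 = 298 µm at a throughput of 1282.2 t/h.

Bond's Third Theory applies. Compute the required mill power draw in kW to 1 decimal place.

W = 10 Wi (1/√P80 − 1/√F80)  [Bond]
W = 10·15.5·(1/√298 − 1/√22702) = 10·15.5·(0.051292) = 7.9502 kWh/t
Power = W × throughput = 7.9502 kWh/t × 1282.2 t/h = 10193.7 kW

P = 10193.7 kW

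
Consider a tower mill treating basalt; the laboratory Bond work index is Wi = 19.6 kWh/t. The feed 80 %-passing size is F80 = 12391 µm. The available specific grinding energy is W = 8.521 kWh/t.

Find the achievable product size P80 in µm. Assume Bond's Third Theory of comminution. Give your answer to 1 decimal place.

P80 = 363.4 µm

W = 10 Wi / √P80 − 10 Wi / √F80
⇒ 1/√P80 = W/(10·Wi) + 1/√F80
  = 8.5210/(10·19.6) + 1/√12391 = 0.043474 + 0.008984 = 0.052458
P80 = (1/0.052458)² = 19.0629² = 363.39 µm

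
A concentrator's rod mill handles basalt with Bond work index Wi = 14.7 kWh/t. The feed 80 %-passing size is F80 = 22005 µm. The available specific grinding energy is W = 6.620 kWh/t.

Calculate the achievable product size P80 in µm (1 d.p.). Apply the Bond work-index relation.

Bond: W = 10·Wi·(1/√P80 − 1/√F80)
P80^(−½) = W/(10 Wi) + F80^(−½)
  = 6.6200/(10·14.7) + 1/√22005 = 0.045034 + 0.006741 = 0.051775
P80 = (1/0.051775)² = 19.3142² = 373.04 µm

P80 = 373.0 µm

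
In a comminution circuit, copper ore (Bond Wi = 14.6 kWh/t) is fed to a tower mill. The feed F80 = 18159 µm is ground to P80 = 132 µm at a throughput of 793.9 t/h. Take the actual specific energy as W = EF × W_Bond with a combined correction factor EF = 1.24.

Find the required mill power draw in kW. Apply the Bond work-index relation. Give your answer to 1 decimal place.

P = 11443.3 kW

W_Bond = 10·Wi·(1/√P₈₀ − 1/√F₈₀)
W = 10·14.6·(1/√132 − 1/√18159) = 10·14.6·(0.079618) = 11.6242 kWh/t
Corrected W = EF·W_Bond = 1.24·11.6242 = 14.4140 kWh/t
Mill draw = 14.4140 × 793.9 = 11443.3 kW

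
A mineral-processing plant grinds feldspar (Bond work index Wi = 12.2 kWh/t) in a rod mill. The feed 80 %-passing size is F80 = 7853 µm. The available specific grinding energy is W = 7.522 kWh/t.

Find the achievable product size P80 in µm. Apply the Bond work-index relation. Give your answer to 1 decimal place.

W = 10 Wi (1/√P80 − 1/√F80)  [Bond]
P80^-0.5 = F80^-0.5 + W/(10 Wi)
  = 7.5220/(10·12.2) + 1/√7853 = 0.061656 + 0.011284 = 0.072940
P80 = (1/0.072940)² = 13.7099² = 187.96 µm

P80 = 188.0 µm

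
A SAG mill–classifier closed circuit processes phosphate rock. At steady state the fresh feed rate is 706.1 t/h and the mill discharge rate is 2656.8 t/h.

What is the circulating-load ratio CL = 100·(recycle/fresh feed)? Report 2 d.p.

CL = 276.26 %

M = F + R at steady state, so:
R = M − F = 2656.8 − 706.1 = 1950.7 t/h
CL = 100·R/F = 100·1950.7/706.1 = 276.26 %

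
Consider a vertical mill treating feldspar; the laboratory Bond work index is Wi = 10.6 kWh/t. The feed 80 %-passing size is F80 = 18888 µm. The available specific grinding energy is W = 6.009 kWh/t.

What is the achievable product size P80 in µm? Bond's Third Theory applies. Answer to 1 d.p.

P80 = 244.4 µm

W = 10 Wi (1/√P80 − 1/√F80)  [Bond]
1/√P80 = 1/√F80 + W/(10·Wi)
  = 6.0090/(10·10.6) + 1/√18888 = 0.056689 + 0.007276 = 0.063965
P80 = (1/0.063965)² = 15.6336² = 244.41 µm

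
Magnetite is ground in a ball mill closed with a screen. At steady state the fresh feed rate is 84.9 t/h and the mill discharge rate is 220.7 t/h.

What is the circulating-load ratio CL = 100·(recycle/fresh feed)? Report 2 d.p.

M = F + R at steady state, so:
R = M − F = 220.7 − 84.9 = 135.8 t/h
CL = 100·R/F = 100·135.8/84.9 = 159.95 %

CL = 159.95 %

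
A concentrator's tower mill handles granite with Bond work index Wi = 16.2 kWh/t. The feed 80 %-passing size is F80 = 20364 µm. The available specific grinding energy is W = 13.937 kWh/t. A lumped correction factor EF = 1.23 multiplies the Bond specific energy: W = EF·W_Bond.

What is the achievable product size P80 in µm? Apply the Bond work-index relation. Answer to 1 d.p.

P80 = 168.9 µm

Bond: W = 10·Wi·(1/√P80 − 1/√F80)
W_Bond = W / EF = 13.937 / 1.23 = 11.3309 kWh/t
⇒ 1/√P80 = W_Bond/(10·Wi) + 1/√F80
  = 11.3309/(10·16.2) + 1/√20364 = 0.069944 + 0.007008 = 0.076951
P80 = (1/0.076951)² = 12.9952² = 168.88 µm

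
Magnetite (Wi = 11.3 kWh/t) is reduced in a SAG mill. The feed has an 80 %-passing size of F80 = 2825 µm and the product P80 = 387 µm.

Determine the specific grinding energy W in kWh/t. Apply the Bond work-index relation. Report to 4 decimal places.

W = 3.6181 kWh/t

W = 10 Wi (P80^-0.5 − F80^-0.5)
1/√387 = 0.050833;  1/√2825 = 0.018814
W = 10·11.3·(0.050833 − 0.018814) = 3.6181 kWh/t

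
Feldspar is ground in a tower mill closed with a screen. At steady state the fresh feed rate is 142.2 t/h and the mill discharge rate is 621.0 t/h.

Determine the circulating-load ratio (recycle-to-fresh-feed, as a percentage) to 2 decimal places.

M = F + R at steady state, so:
R = M − F = 621.0 − 142.2 = 478.8 t/h
CL = 100·R/F = 100·478.8/142.2 = 336.71 %

CL = 336.71 %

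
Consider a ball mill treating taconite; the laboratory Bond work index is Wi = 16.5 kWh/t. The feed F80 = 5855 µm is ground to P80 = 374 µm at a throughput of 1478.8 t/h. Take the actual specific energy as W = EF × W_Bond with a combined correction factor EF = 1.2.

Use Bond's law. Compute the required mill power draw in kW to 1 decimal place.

P = 11313.9 kW

W = 10 Wi (P80^-0.5 − F80^-0.5)
W = 10·16.5·(1/√374 − 1/√5855) = 10·16.5·(0.038640) = 6.3756 kWh/t
W_actual = 1.2 × 6.3756 = 7.6507 kWh/t
Mill draw = 7.6507 × 1478.8 = 11313.9 kW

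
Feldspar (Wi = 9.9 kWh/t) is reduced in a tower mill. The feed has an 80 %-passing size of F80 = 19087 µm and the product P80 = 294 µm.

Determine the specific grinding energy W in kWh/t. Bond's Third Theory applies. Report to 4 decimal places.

W = 10 Wi (1/√P80 − 1/√F80)  [Bond]
1/√294 = 0.058321;  1/√19087 = 0.007238
W = 10·9.9·(0.058321 − 0.007238) = 5.0572 kWh/t

W = 5.0572 kWh/t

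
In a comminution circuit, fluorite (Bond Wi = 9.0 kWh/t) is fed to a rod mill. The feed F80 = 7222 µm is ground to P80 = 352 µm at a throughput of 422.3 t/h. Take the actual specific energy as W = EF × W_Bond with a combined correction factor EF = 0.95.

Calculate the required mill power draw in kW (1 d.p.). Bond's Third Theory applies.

P = 1499.6 kW

Bond:  W = 10 Wi (1/√P − 1/√F)
W = 10·9.0·(1/√352 − 1/√7222) = 10·9.0·(0.041533) = 3.7380 kWh/t
With EF = 0.95: W = 3.7380·0.95 = 3.5511 kWh/t
P_mill = W·ṁ = 3.5511·422.3 = 1499.6 kW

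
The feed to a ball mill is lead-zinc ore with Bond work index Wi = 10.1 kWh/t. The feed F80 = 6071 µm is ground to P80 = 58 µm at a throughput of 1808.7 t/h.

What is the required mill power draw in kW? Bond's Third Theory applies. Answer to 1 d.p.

P = 21642.3 kW

W = 10 Wi (P80^-0.5 − F80^-0.5)
W = 10·10.1·(1/√58 − 1/√6071) = 10·10.1·(0.118472) = 11.9657 kWh/t
Mill draw = 11.9657 × 1808.7 = 21642.3 kW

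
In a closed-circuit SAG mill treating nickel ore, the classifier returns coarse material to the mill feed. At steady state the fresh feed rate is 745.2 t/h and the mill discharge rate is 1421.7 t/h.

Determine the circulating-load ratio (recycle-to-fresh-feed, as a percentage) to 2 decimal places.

Mill node: discharge = fresh + recycle.
R = M − F = 1421.7 − 745.2 = 676.5 t/h
CL = 100·R/F = 100·676.5/745.2 = 90.78 %

CL = 90.78 %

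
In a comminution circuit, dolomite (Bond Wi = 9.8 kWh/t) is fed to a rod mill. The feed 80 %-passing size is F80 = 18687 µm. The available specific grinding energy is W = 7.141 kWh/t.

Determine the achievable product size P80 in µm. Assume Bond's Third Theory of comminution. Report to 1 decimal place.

P80 = 155.5 µm

W = 10 Wi (1/√P80 − 1/√F80)  [Bond]
P80^-0.5 = F80^-0.5 + W/(10 Wi)
  = 7.1410/(10·9.8) + 1/√18687 = 0.072867 + 0.007315 = 0.080183
P80 = (1/0.080183)² = 12.4715² = 155.54 µm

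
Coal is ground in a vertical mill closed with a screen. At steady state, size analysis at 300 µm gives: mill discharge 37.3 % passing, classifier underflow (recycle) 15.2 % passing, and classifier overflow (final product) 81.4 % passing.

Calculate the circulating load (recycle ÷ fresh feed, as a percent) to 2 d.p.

Mass balance on the −300 µm fraction:
d + r·d = r·u + o → r(d−u) = o−d
r = (81.4 − 37.3)/(37.3 − 15.2) = 44.1/22.1 = 1.9955
CL = 100·r = 199.55 %

CL = 199.55 %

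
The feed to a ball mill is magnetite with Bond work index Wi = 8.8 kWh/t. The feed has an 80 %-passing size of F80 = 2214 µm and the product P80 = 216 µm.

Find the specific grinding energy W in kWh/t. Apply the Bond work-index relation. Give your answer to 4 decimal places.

W = 4.1174 kWh/t

W = 10 Wi / √P80 − 10 Wi / √F80
1/√216 = 0.068041;  1/√2214 = 0.021253
W = 10·8.8·(0.068041 − 0.021253) = 4.1174 kWh/t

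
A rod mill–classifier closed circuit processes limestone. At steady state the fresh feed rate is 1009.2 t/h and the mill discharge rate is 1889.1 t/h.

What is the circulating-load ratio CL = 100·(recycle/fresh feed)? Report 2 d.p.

Discharge = new feed + return, hence
R = M − F = 1889.1 − 1009.2 = 879.9 t/h
CL = 100·R/F = 100·879.9/1009.2 = 87.19 %

CL = 87.19 %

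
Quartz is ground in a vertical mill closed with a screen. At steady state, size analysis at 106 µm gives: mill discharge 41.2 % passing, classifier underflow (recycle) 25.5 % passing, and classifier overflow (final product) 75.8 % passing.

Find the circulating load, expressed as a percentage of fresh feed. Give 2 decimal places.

CL = 220.38 %

Balance %-passing 106 µm (r = R/F):
(1+r)d = ru + o → r = (o−d)/(d−u)
r = (75.8 − 41.2)/(41.2 − 25.5) = 34.6/15.7 = 2.2038
CL = 100·r = 220.38 %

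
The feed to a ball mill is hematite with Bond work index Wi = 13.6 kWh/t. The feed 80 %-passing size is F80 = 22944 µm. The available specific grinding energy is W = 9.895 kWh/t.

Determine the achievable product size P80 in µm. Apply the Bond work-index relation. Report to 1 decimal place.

Bond: W = 10·Wi·(1/√P80 − 1/√F80)
⇒ 1/√P80 = W/(10·Wi) + 1/√F80
  = 9.8950/(10·13.6) + 1/√22944 = 0.072757 + 0.006602 = 0.079359
P80 = (1/0.079359)² = 12.6009² = 158.78 µm

P80 = 158.8 µm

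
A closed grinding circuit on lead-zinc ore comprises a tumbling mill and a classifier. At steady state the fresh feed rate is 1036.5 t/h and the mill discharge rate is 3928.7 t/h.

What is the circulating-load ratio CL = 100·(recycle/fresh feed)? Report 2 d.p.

CL = 279.04 %

Mill node: discharge = fresh + recycle.
R = M − F = 3928.7 − 1036.5 = 2892.2 t/h
CL = 100·R/F = 100·2892.2/1036.5 = 279.04 %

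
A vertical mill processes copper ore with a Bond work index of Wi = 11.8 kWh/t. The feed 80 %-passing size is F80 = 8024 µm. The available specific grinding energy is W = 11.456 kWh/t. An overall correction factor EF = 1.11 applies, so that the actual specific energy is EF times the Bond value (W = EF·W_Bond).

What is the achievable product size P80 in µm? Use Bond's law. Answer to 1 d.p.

P80 = 102.8 µm

W_Bond = 10·Wi·(1/√P₈₀ − 1/√F₈₀)
W_Bond = W / EF = 11.456 / 1.11 = 10.3207 kWh/t
⇒ 1/√P80 = W_Bond/(10 Wi) + 1/√F80
  = 10.3207/(10·11.8) + 1/√8024 = 0.087464 + 0.011164 = 0.098627
P80 = (1/0.098627)² = 10.1392² = 102.80 µm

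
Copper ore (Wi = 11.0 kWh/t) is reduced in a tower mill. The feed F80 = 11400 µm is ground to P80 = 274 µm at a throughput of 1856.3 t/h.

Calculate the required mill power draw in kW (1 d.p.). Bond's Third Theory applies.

P = 10423.3 kW

W = 10 Wi (1/√P80 − 1/√F80)  [Bond]
W = 10·11.0·(1/√274 − 1/√11400) = 10·11.0·(0.051046) = 5.6151 kWh/t
P = W·T = 5.6151·1856.3 = 10423.3 kW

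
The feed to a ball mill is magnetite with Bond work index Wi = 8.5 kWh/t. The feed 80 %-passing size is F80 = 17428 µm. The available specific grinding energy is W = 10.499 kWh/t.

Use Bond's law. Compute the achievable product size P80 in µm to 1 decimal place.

W = 10 Wi (P80^-0.5 − F80^-0.5)
⇒ 1/√P80 = W/(10 Wi) + 1/√F80
  = 10.4990/(10·8.5) + 1/√17428 = 0.123518 + 0.007575 = 0.131093
P80 = (1/0.131093)² = 7.6282² = 58.19 µm

P80 = 58.2 µm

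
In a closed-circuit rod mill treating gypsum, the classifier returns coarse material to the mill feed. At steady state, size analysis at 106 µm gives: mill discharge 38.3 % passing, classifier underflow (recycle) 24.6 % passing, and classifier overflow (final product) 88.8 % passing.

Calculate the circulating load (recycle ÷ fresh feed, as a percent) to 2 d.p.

Two-product formula at 106 µm:
(1+r)d = ru + o → r = (o−d)/(d−u)
r = (88.8 − 38.3)/(38.3 − 24.6) = 50.5/13.7 = 3.6861
CL = 100·r = 368.61 %

CL = 368.61 %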